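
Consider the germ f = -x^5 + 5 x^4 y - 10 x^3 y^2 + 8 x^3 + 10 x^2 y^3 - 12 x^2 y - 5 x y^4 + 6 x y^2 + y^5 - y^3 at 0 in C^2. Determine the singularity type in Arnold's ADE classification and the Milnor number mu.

The Hessian of f at 0 is [[0, 0], [0, 0]] with rank 0, so corank 2. A Groebner basis of the Jacobian ideal J(f) in C{x,y} is {y^5, x*y^3 - 5*y^4/8, x^2 - x*y + y^2/4}; counting standard monomials gives mu = 8. Corank 2; j^3 = (2*x - y)^3 is a perfect cube, so E-series; the 5-jet and mu = 8 give E_8.

Type E_8, Milnor number mu = 8.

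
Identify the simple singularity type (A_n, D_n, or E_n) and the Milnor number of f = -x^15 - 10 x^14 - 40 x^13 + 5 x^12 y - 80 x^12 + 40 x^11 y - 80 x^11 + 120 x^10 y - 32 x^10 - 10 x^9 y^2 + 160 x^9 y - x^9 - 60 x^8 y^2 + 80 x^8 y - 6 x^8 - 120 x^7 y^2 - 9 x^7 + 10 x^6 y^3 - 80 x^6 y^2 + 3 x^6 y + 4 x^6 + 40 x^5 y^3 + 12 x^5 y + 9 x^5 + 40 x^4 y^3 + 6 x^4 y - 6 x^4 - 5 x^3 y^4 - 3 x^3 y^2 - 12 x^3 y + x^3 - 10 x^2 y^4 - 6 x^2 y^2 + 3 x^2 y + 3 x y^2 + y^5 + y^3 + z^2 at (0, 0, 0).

The Hessian of f at 0 has rank 1. Corank 2; j^3 = (x + y)^3 is a perfect cube, so E-series; the 5-jet and mu = 8 give E_8.

Type E8, Milnor number mu = 8.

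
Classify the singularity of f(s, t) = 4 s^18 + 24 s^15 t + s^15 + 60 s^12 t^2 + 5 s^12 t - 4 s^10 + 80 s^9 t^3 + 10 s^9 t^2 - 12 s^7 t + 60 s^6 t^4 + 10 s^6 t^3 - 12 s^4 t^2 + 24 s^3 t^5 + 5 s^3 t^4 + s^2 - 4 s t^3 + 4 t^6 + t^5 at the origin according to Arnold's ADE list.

A4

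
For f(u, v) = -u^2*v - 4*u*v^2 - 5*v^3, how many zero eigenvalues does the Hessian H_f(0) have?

2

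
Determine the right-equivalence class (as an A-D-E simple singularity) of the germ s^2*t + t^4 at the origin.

D_{5}

The Hessian of f at 0 has rank 0. Corank 2; j^3 = s^2*t has shape L^2 M (L != M), so D-series; mu = 5 gives D_5.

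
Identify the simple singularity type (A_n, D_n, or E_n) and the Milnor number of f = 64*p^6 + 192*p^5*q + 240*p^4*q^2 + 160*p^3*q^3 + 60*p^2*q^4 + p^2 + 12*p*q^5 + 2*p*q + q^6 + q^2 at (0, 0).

The Hessian of f at 0 has rank 1. Corank 1: A-series; mu = 5 gives A_5.

Type A_{5}, Milnor number mu = 5.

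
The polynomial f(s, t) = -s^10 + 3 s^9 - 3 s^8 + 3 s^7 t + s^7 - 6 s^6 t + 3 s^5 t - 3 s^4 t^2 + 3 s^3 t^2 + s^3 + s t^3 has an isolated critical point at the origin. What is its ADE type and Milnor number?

The Hessian of f at 0 is [[0, 0], [0, 0]] with rank 0, so corank 2. A Groebner basis of the Jacobian ideal J(f) in C{s,t} is {s^3, s*t^2, 3*s^2 + t^3}; counting standard monomials gives mu = 7. Corank 2; j^3 = s^3 is a perfect cube, so E-series; the 4-jet and mu = 7 give E_7.

Type E7, Milnor number mu = 7.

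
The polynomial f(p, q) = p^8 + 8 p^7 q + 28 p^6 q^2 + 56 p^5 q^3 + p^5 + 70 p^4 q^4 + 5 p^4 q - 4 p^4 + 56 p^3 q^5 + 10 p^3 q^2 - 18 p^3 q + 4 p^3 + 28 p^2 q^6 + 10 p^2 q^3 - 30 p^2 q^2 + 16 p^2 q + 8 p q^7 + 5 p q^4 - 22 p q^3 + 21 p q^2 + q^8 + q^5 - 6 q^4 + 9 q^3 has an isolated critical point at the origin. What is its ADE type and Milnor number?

Type D_9, Milnor number mu = 9.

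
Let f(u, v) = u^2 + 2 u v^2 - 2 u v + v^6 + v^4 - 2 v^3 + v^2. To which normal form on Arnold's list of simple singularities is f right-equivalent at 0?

The Hessian of f at 0 has rank 1. Corank 1: A-series; mu = 5 gives A_5.

A_{5}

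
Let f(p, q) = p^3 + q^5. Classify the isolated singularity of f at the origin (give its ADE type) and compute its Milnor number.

The Hessian of f at 0 has rank 0. Corank 2; j^3 = p^3 is a perfect cube, so E-series; the 5-jet and mu = 8 give E_8.

Type E_8, Milnor number mu = 8.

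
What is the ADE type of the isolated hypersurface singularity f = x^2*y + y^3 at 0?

D_4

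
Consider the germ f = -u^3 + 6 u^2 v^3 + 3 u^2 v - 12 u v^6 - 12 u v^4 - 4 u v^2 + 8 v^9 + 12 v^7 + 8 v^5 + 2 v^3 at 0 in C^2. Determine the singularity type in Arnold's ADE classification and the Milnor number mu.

The Hessian of f at 0 has rank 0. Corank 2; j^3 = -(u - v)*(u^2 - 2*u*v + 2*v^2) splits into three distinct lines over C (the quadratic factor has nonzero discriminant), so D_4.

Type D_4, Milnor number mu = 4.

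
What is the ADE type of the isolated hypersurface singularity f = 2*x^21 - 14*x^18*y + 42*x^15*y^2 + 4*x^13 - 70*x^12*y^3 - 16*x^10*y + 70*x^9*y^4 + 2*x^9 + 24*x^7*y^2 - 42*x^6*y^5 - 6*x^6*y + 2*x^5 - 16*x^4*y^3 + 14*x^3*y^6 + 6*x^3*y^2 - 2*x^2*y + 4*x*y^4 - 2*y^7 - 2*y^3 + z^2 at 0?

The Hessian of f at 0 has rank 1. Corank 2; j^3 = -2*y*(x^2 + y^2) splits into three distinct lines over C (the quadratic factor has nonzero discriminant), so D_4.

D4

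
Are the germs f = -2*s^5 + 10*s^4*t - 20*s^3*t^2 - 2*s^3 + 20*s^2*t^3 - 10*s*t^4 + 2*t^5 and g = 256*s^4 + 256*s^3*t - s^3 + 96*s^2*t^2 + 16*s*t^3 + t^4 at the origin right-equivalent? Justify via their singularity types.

No.

The Hessian of f at 0 has rank 0. Corank 2; j^3 = -2*s^3 is a perfect cube, so E-series; the 5-jet and mu = 8 give E_8. The Hessian of g at 0 has rank 0. Corank 2; j^3 = -s^3 is a perfect cube, so E-series; the 4-jet and mu = 6 give E_6. f is E_8 but g is E_6, hence not right-equivalent.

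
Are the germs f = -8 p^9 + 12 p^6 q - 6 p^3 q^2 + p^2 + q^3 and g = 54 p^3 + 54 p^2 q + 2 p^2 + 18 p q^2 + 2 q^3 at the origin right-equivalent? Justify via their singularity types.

Yes.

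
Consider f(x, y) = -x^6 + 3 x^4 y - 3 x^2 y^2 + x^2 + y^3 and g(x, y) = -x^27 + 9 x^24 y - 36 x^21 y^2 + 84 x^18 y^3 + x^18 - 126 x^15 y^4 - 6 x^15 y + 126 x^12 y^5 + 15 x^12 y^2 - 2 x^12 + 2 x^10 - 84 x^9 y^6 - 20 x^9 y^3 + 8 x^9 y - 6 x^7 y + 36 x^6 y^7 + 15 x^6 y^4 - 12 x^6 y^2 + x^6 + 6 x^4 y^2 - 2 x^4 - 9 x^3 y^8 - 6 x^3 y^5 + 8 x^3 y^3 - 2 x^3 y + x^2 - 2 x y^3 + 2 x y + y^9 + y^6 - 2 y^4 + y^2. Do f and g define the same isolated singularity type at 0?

No.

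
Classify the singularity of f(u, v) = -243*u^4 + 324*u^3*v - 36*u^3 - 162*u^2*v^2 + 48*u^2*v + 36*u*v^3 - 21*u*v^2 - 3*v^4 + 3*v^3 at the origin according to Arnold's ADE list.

D_5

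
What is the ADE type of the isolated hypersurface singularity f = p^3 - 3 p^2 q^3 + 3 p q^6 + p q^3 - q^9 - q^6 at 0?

The Hessian of f at 0 has rank 0. Corank 2; j^3 = p^3 is a perfect cube, so E-series; the 4-jet and mu = 7 give E_7.

E_{7}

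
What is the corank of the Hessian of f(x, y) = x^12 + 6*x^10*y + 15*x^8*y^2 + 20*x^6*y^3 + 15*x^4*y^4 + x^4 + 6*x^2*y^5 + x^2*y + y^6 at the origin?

Hessian at 0 has rank 0.

2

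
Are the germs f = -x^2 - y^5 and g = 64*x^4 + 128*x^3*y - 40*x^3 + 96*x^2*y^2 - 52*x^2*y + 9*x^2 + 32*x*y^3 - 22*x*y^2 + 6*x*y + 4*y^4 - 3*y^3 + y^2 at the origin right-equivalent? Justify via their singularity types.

The Hessian of f at 0 has rank 1. Corank 1: A-series; mu = 4 gives A_4. The Hessian of g at 0 has rank 1. Corank 1: A-series; mu = 2 gives A_2. f is A_4 but g is A_2, hence not right-equivalent.

No.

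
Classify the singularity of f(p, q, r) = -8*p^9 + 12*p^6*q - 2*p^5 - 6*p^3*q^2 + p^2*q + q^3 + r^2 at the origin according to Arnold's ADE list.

The Hessian of f at 0 has rank 1. Corank 2; j^3 = q*(p^2 + q^2) splits into three distinct lines over C (the quadratic factor has nonzero discriminant), so D_4.

D_{4}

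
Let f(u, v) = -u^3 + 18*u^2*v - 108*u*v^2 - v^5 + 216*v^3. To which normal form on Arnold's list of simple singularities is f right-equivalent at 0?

E8

The Hessian of f at 0 has rank 0. Corank 2; j^3 = -(u - 6*v)^3 is a perfect cube, so E-series; the 5-jet and mu = 8 give E_8.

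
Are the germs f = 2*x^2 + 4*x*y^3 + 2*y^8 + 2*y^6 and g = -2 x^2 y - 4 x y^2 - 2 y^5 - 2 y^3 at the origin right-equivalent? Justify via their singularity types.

The Hessian of f at 0 has rank 1. Corank 1: A-series; mu = 7 gives A_7. The Hessian of g at 0 has rank 0. Corank 2; j^3 = -2*y*(x + y)^2 has shape L^2 M (L != M), so D-series; mu = 6 gives D_6. f is A_7 but g is D_6, hence not right-equivalent.

No.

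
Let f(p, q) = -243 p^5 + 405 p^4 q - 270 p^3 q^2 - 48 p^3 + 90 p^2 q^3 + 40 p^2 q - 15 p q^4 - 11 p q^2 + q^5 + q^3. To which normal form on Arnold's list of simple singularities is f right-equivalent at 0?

D_{6}

The Hessian of f at 0 has rank 0. Corank 2; j^3 = -(3*p - q)*(4*p - q)^2 has shape L^2 M (L != M), so D-series; mu = 6 gives D_6.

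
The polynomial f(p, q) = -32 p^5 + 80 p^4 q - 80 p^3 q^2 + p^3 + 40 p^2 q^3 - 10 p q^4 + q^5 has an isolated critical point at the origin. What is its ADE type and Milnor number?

Type E8, Milnor number mu = 8.

The Hessian of f at 0 has rank 0. Corank 2; j^3 = p^3 is a perfect cube, so E-series; the 5-jet and mu = 8 give E_8.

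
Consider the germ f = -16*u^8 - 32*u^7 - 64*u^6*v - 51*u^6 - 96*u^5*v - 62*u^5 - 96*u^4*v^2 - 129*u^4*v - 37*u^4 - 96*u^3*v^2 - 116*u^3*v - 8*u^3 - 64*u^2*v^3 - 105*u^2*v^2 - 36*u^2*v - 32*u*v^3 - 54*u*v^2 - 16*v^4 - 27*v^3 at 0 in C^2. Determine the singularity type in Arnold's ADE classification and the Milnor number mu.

Type E_6, Milnor number mu = 6.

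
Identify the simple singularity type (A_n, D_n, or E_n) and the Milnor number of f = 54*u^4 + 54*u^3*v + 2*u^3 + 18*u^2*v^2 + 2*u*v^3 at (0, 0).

The Hessian of f at 0 has rank 0. Corank 2; j^3 = 2*u^3 is a perfect cube, so E-series; the 4-jet and mu = 7 give E_7.

Type E_7, Milnor number mu = 7.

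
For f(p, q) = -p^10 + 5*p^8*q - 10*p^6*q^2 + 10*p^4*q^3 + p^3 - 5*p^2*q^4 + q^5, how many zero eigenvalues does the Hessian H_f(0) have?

2

The Hessian at 0 is [[0, 0], [0, 0]] of rank 0; hence corank 2.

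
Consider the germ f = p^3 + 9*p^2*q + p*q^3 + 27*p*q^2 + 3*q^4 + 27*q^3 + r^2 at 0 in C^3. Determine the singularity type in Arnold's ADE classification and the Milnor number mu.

Type E_{7}, Milnor number mu = 7.

The Hessian of f at 0 has rank 1. Corank 2; j^3 = (p + 3*q)^3 is a perfect cube, so E-series; the 4-jet and mu = 7 give E_7.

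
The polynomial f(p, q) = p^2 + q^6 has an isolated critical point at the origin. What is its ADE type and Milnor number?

Type A5, Milnor number mu = 5.

The Hessian of f at 0 is [[2, 0], [0, 0]] with rank 1, so corank 1. A Groebner basis of the Jacobian ideal J(f) in C{p,q} is {q^5, p}; counting standard monomials gives mu = 5. Corank 1: A-series; mu = 5 gives A_5.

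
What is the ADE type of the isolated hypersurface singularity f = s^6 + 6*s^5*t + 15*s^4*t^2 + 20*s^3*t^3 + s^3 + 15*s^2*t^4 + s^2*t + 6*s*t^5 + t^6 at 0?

The Hessian of f at 0 has rank 0. Corank 2; j^3 = s^2*(s + t) has shape L^2 M (L != M), so D-series; mu = 7 gives D_7.

D7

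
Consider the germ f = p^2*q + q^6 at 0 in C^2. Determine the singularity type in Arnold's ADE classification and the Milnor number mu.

Type D7, Milnor number mu = 7.

The Hessian of f at 0 has rank 0. Corank 2; j^3 = p^2*q has shape L^2 M (L != M), so D-series; mu = 7 gives D_7.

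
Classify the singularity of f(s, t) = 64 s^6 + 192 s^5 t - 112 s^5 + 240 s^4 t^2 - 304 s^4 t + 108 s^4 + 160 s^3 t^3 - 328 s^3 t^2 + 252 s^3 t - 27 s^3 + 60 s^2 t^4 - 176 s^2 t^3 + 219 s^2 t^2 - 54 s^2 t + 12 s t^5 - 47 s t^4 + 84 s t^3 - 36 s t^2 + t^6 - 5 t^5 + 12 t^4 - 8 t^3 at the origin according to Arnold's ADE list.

The Hessian of f at 0 is [[0, 0], [0, 0]] with rank 0, so corank 2. A Groebner basis of the Jacobian ideal J(f) in C{s,t} is {-3645*s^2/16 + s*t^3 + 135*s*t^2/8 - 1215*s*t/4 + 45*t^3/4 - 405*t^2/4, 729*s^2/2 - 27*s*t^2 + 486*s*t + t^4 - 18*t^3 + 162*t^2, s^3 - 9*s^2/4 - 7*s*t^2/6 - 3*s*t - 13*t^3/27 - t^2, s^2*t + 9*s^2/8 + 5*s*t^2/4 + 3*s*t/2 + 7*t^3/18 + t^2/2}; counting standard monomials gives mu = 8. Corank 2; j^3 = -(3*s + 2*t)^3 is a perfect cube, so E-series; the 5-jet and mu = 8 give E_8.

E_{8}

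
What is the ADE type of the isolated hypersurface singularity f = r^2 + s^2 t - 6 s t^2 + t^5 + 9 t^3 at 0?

The Hessian of f at 0 is [[0, 0, 0], [0, 0, 0], [0, 0, 2]] with rank 1, so corank 2. A Groebner basis of the Jacobian ideal J(f) in C{s,t,r} is {s^2/5 + t^4 - 9*t^2/5, s^3 - 27*t^3, s*t - 3*t^2, r}; counting standard monomials gives mu = 6. Corank 2; j^3 = t*(s - 3*t)^2 has shape L^2 M (L != M), so D-series; mu = 6 gives D_6.

D_{6}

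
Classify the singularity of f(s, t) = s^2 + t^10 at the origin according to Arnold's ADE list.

A_9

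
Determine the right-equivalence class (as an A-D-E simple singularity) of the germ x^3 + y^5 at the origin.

E_8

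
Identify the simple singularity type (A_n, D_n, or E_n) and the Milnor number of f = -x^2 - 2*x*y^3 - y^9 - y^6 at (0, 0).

The Hessian of f at 0 has rank 1. Corank 1: A-series; mu = 8 gives A_8.

Type A8, Milnor number mu = 8.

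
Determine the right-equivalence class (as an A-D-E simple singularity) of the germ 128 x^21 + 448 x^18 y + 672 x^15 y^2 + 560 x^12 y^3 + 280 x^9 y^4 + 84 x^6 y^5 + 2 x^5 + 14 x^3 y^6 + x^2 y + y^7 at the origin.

D_8

The Hessian of f at 0 has rank 0. Corank 2; j^3 = x^2*y has shape L^2 M (L != M), so D-series; mu = 8 gives D_8.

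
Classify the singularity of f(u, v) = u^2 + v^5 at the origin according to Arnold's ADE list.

A4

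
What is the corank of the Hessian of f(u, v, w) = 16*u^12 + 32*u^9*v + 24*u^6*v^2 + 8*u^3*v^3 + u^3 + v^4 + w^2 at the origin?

2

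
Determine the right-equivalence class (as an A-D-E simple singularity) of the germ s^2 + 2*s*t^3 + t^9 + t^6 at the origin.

The Hessian of f at 0 has rank 1. Corank 1: A-series; mu = 8 gives A_8.

A8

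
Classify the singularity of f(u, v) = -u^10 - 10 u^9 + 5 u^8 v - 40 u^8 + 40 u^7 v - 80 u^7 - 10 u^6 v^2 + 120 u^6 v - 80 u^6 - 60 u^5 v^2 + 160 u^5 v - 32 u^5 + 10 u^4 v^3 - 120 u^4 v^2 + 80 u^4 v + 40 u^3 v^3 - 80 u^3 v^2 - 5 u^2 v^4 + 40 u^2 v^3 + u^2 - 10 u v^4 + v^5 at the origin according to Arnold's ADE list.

The Hessian of f at 0 has rank 1. Corank 1: A-series; mu = 4 gives A_4.

A4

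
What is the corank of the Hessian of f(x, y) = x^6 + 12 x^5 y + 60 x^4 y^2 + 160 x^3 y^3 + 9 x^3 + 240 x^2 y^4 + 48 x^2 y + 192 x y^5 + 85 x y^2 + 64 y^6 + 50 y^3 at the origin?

2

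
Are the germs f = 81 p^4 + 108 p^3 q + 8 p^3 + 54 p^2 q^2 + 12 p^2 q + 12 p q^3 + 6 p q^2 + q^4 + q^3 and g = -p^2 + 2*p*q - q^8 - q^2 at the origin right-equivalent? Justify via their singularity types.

No.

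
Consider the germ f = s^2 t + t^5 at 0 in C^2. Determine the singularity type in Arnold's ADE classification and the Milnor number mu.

The Hessian of f at 0 has rank 0. Corank 2; j^3 = s^2*t has shape L^2 M (L != M), so D-series; mu = 6 gives D_6.

Type D6, Milnor number mu = 6.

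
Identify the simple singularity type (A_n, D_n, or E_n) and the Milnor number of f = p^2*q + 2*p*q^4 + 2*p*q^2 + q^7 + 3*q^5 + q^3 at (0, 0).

Type D_{6}, Milnor number mu = 6.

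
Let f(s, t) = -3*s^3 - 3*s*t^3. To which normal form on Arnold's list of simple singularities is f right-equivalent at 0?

E7

The Hessian of f at 0 has rank 0. Corank 2; j^3 = -3*s^3 is a perfect cube, so E-series; the 4-jet and mu = 7 give E_7.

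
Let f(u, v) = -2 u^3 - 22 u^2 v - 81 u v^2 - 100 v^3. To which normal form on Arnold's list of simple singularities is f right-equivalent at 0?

The Hessian of f at 0 has rank 0. Corank 2; j^3 = -(u + 4*v)*(2*u^2 + 14*u*v + 25*v^2) splits into three distinct lines over C (the quadratic factor has nonzero discriminant), so D_4.

D4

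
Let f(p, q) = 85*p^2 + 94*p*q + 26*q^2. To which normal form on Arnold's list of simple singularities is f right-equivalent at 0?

A1

The Hessian of f at 0 is [[170, 94], [94, 52]] with rank 2, so corank 0. A Groebner basis of the Jacobian ideal J(f) in C{p,q} is {p, q}; counting standard monomials gives mu = 1. Corank 0: nondegenerate Morse point, so A_1.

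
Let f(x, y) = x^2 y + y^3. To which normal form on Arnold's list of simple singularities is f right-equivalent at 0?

D_4

The Hessian of f at 0 has rank 0. Corank 2; j^3 = y*(x^2 + y^2) splits into three distinct lines over C (the quadratic factor has nonzero discriminant), so D_4.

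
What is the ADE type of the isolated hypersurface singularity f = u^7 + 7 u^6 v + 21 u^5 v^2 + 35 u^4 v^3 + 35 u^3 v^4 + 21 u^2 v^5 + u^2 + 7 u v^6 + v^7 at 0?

The Hessian of f at 0 has rank 1. Corank 1: A-series; mu = 6 gives A_6.

A6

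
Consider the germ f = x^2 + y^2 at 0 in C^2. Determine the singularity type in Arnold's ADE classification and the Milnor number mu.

The Hessian of f at 0 is [[2, 0], [0, 2]] with rank 2, so corank 0. A Groebner basis of the Jacobian ideal J(f) in C{x,y} is {x, y}; counting standard monomials gives mu = 1. Corank 0: nondegenerate Morse point, so A_1.

Type A1, Milnor number mu = 1.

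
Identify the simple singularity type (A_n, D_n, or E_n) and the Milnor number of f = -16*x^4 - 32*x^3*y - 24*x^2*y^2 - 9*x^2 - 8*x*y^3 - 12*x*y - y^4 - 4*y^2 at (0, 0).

Type A_{3}, Milnor number mu = 3.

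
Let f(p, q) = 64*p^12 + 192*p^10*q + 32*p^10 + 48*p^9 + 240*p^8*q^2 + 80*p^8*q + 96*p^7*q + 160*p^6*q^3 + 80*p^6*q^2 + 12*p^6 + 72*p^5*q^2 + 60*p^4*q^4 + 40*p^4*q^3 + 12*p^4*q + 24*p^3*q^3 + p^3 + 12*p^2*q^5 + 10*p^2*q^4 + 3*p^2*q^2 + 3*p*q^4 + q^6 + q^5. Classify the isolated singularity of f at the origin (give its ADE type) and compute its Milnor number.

Type E_8, Milnor number mu = 8.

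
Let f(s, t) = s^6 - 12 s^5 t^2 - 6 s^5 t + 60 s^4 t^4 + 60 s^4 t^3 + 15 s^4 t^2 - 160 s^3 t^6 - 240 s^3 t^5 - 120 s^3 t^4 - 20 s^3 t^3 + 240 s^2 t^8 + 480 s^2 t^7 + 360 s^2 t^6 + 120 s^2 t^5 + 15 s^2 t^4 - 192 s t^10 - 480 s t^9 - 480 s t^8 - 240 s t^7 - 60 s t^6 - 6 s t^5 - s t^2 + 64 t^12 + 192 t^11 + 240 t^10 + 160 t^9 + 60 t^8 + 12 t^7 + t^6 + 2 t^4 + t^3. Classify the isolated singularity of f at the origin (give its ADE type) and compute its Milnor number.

The Hessian of f at 0 has rank 0. Corank 2; j^3 = -t^2*(s - t) has shape L^2 M (L != M), so D-series; mu = 7 gives D_7.

Type D_{7}, Milnor number mu = 7.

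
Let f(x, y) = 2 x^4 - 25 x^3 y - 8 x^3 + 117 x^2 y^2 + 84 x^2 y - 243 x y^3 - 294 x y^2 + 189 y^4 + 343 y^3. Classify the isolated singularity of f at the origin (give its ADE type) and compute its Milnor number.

Type E_{7}, Milnor number mu = 7.

The Hessian of f at 0 has rank 0. Corank 2; j^3 = -(2*x - 7*y)^3 is a perfect cube, so E-series; the 4-jet and mu = 7 give E_7.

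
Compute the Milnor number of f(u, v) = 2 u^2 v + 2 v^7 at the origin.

8

The Hessian of f at 0 has rank 0. Corank 2; j^3 = 2*u^2*v has shape L^2 M (L != M), so D-series; mu = 8 gives D_8.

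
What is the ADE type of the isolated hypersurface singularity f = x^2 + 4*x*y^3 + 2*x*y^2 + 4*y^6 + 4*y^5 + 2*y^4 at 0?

A_3

The Hessian of f at 0 has rank 1. Corank 1: A-series; mu = 3 gives A_3.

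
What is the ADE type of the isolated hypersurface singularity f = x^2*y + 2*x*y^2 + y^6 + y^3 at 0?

D_7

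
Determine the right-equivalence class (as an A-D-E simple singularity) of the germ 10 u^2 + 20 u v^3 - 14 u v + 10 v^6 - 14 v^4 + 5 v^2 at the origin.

A_{1}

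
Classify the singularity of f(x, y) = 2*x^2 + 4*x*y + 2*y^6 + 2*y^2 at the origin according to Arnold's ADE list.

A_5

The Hessian of f at 0 has rank 1. Corank 1: A-series; mu = 5 gives A_5.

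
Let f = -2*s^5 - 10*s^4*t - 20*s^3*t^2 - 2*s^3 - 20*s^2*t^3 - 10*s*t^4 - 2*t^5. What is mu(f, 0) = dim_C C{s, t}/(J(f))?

The Hessian of f at 0 is [[0, 0], [0, 0]] with rank 0, so corank 2. A Groebner basis of the Jacobian ideal J(f) in C{s,t} is {t^5, s*t^3 + t^4/4, s^2}; counting standard monomials gives mu = 8. Corank 2; j^3 = -2*s^3 is a perfect cube, so E-series; the 5-jet and mu = 8 give E_8.

8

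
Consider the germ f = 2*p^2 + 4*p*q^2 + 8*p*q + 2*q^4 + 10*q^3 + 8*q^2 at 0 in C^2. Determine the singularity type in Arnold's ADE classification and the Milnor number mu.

Type A_2, Milnor number mu = 2.

The Hessian of f at 0 has rank 1. Corank 1: A-series; mu = 2 gives A_2.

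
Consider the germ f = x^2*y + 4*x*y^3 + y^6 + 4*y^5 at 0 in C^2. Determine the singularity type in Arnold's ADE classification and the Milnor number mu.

Type D7, Milnor number mu = 7.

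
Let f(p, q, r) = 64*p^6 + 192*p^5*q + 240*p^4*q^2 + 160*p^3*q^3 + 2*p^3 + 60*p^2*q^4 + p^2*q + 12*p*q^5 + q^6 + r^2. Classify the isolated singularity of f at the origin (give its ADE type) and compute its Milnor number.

Type D_7, Milnor number mu = 7.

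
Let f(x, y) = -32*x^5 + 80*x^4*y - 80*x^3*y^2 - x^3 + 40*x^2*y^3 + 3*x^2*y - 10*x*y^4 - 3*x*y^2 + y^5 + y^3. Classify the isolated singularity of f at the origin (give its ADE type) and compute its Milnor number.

The Hessian of f at 0 is [[0, 0], [0, 0]] with rank 0, so corank 2. A Groebner basis of the Jacobian ideal J(f) in C{x,y} is {y^5, x*y^3 - 7*y^4/8, x^2 - 2*x*y + y^2}; counting standard monomials gives mu = 8. Corank 2; j^3 = -(x - y)^3 is a perfect cube, so E-series; the 5-jet and mu = 8 give E_8.

Type E_8, Milnor number mu = 8.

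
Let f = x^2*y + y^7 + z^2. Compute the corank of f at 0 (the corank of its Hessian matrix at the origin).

2

Hessian at 0 has rank 1.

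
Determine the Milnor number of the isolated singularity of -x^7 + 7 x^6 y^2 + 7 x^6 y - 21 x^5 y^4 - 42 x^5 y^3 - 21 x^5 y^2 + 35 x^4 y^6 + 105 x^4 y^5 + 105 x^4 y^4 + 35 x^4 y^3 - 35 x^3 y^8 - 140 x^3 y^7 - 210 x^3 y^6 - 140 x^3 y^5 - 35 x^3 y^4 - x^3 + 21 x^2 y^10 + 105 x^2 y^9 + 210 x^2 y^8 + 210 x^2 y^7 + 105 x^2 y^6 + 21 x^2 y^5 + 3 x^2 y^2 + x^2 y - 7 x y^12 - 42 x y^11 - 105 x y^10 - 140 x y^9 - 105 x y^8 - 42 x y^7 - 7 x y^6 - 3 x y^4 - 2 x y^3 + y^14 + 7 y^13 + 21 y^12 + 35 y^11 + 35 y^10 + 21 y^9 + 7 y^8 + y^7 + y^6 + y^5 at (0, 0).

The Hessian of f at 0 has rank 0. Corank 2; j^3 = -x^2*(x - y) has shape L^2 M (L != M), so D-series; mu = 8 gives D_8.

8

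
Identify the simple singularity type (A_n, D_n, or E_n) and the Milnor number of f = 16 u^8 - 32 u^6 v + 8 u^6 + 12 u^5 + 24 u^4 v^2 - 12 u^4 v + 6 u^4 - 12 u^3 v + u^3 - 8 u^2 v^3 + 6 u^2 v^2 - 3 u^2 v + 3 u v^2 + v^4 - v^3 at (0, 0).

The Hessian of f at 0 has rank 0. Corank 2; j^3 = (u - v)^3 is a perfect cube, so E-series; the 4-jet and mu = 6 give E_6.

Type E_{6}, Milnor number mu = 6.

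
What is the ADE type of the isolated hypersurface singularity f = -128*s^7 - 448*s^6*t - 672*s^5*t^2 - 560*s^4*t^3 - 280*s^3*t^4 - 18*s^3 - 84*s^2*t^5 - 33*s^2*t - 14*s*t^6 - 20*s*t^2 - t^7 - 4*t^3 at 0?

The Hessian of f at 0 has rank 0. Corank 2; j^3 = -(2*s + t)*(3*s + 2*t)^2 has shape L^2 M (L != M), so D-series; mu = 8 gives D_8.

D_8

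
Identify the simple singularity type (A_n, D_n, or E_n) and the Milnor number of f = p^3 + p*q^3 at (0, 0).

Type E_7, Milnor number mu = 7.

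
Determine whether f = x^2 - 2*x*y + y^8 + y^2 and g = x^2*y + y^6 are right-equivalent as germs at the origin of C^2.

No.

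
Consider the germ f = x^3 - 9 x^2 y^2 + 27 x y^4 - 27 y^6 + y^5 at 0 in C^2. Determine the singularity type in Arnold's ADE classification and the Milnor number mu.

Type E_8, Milnor number mu = 8.

The Hessian of f at 0 has rank 0. Corank 2; j^3 = x^3 is a perfect cube, so E-series; the 5-jet and mu = 8 give E_8.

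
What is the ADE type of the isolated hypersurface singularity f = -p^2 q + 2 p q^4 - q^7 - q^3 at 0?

The Hessian of f at 0 is [[0, 0], [0, 0]] with rank 0, so corank 2. A Groebner basis of the Jacobian ideal J(f) in C{p,q} is {q^3, p^2 + 3*q^2, p*q}; counting standard monomials gives mu = 4. Corank 2; j^3 = -q*(p^2 + q^2) splits into three distinct lines over C (the quadratic factor has nonzero discriminant), so D_4.

D_{4}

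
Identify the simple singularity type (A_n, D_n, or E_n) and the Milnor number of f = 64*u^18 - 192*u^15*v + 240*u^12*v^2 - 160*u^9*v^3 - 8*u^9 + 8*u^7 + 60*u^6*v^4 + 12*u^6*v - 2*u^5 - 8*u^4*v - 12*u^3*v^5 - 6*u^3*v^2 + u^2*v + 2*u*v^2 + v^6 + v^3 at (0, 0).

The Hessian of f at 0 has rank 0. Corank 2; j^3 = v*(u + v)^2 has shape L^2 M (L != M), so D-series; mu = 7 gives D_7.

Type D_7, Milnor number mu = 7.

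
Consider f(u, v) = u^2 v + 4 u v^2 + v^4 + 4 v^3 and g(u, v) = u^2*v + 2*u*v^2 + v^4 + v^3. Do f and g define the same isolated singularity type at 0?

The Hessian of f at 0 is [[0, 0], [0, 0]] with rank 0, so corank 2. A Groebner basis of the Jacobian ideal J(f) in C{u,v} is {u^3 - 2*u^2 + 8*v^2, u^2/4 + v^3 - v^2, u*v + 2*v^2}; counting standard monomials gives mu = 5. Corank 2; j^3 = v*(u + 2*v)^2 has shape L^2 M (L != M), so D-series; mu = 5 gives D_5. The Hessian of g at 0 is [[0, 0], [0, 0]] with rank 0, so corank 2. A Groebner basis of the Jacobian ideal J(g) in C{u,v} is {u^3 - u^2/4 + v^2/4, u^2/4 + v^3 - v^2/4, u*v + v^2}; counting standard monomials gives mu = 5. Corank 2; j^3 = v*(u + v)^2 has shape L^2 M (L != M), so D-series; mu = 5 gives D_5. Both have type D_5, hence right-equivalent.

Yes.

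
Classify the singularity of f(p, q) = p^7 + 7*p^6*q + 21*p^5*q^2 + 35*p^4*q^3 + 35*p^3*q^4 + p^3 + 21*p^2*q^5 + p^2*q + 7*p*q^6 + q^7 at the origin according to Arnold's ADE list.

D8

The Hessian of f at 0 has rank 0. Corank 2; j^3 = p^2*(p + q) has shape L^2 M (L != M), so D-series; mu = 8 gives D_8.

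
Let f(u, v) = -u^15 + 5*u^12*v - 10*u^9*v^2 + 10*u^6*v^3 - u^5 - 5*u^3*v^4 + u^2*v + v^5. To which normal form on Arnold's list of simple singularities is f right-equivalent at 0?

The Hessian of f at 0 is [[0, 0], [0, 0]] with rank 0, so corank 2. A Groebner basis of the Jacobian ideal J(f) in C{u,v} is {u^2/5 + v^4, u^3, u*v}; counting standard monomials gives mu = 6. Corank 2; j^3 = u^2*v has shape L^2 M (L != M), so D-series; mu = 6 gives D_6.

D6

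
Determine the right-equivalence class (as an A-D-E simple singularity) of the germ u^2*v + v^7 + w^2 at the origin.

D8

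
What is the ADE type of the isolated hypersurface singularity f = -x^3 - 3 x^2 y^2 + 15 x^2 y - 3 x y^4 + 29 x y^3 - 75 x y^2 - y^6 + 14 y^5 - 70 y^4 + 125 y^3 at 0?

E_{7}

The Hessian of f at 0 has rank 0. Corank 2; j^3 = -(x - 5*y)^3 is a perfect cube, so E-series; the 4-jet and mu = 7 give E_7.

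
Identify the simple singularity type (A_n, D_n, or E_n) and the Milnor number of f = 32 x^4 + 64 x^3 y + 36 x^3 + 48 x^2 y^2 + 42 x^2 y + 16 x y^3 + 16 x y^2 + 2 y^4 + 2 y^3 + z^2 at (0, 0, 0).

Type D5, Milnor number mu = 5.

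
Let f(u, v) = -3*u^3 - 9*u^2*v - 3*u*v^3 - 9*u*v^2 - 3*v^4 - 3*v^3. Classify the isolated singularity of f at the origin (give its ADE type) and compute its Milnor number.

Type E_7, Milnor number mu = 7.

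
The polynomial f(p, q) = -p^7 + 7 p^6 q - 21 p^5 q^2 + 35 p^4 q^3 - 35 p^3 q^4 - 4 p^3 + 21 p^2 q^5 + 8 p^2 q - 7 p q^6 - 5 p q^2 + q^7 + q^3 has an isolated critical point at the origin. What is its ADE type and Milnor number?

The Hessian of f at 0 is [[0, 0], [0, 0]] with rank 0, so corank 2. A Groebner basis of the Jacobian ideal J(f) in C{p,q} is {128*p*q/7 + q^6 - 64*q^2/7, p*q^2 - q^3/2, p^2 - 3*p*q/2 + q^2/2}; counting standard monomials gives mu = 8. Corank 2; j^3 = -(p - q)*(2*p - q)^2 has shape L^2 M (L != M), so D-series; mu = 8 gives D_8.

Type D_{8}, Milnor number mu = 8.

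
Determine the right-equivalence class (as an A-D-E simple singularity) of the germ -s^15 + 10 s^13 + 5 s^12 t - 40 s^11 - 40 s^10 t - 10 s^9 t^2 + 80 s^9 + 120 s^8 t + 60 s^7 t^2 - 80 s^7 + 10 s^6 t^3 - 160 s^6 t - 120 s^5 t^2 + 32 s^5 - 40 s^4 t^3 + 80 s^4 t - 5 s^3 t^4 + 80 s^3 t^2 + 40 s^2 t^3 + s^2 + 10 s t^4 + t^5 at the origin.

A_{4}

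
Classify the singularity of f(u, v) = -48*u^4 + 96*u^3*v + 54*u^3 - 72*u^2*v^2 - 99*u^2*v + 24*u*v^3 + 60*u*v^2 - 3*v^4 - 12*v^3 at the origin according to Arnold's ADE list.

D_5

The Hessian of f at 0 has rank 0. Corank 2; j^3 = 3*(2*u - v)*(3*u - 2*v)^2 has shape L^2 M (L != M), so D-series; mu = 5 gives D_5.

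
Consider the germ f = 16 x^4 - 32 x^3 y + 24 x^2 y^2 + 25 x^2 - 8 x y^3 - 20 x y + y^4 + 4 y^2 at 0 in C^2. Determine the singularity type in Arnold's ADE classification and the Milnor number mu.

The Hessian of f at 0 has rank 1. Corank 1: A-series; mu = 3 gives A_3.

Type A_{3}, Milnor number mu = 3.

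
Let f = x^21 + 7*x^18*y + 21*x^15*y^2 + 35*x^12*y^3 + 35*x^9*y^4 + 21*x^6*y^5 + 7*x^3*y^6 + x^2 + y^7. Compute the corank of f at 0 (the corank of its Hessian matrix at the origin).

Hessian at 0 has rank 1.

1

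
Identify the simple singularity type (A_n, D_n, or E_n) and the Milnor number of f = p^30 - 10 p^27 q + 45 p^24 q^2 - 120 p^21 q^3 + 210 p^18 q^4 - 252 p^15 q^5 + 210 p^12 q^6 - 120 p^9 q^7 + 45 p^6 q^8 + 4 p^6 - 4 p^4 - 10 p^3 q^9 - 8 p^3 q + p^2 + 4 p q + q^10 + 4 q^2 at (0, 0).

The Hessian of f at 0 is [[2, 4], [4, 8]] with rank 1, so corank 1. A Groebner basis of the Jacobian ideal J(f) in C{p,q} is {p*q^2/4 - p/128 + q^5 + 3*q^3/8 - q/64, -p^2/32 + p*q^3 - 3*p*q/16 + q^4 - q^2/4, p^3 - p/2 - q, p^2*q + 2*p*q^2 + p/12 + 4*q^3/3 + q/6}; counting standard monomials gives mu = 9. Corank 1: A-series; mu = 9 gives A_9.

Type A_{9}, Milnor number mu = 9.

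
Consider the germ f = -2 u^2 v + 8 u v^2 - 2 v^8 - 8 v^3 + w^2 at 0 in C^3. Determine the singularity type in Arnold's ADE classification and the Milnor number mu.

The Hessian of f at 0 is [[0, 0, 0], [0, 0, 0], [0, 0, 2]] with rank 1, so corank 2. A Groebner basis of the Jacobian ideal J(f) in C{u,v,w} is {u^2/8 + v^7 - v^2/2, u^3 - 8*v^3, u*v - 2*v^2, w}; counting standard monomials gives mu = 9. Corank 2; j^3 = -2*v*(u - 2*v)^2 has shape L^2 M (L != M), so D-series; mu = 9 gives D_9.

Type D_{9}, Milnor number mu = 9.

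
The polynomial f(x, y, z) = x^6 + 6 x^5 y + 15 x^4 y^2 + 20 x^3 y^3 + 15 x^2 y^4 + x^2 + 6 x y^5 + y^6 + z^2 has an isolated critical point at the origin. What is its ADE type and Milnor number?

The Hessian of f at 0 is [[2, 0, 0], [0, 0, 0], [0, 0, 2]] with rank 2, so corank 1. A Groebner basis of the Jacobian ideal J(f) in C{x,y,z} is {y^5, x, z}; counting standard monomials gives mu = 5. Corank 1: A-series; mu = 5 gives A_5.

Type A5, Milnor number mu = 5.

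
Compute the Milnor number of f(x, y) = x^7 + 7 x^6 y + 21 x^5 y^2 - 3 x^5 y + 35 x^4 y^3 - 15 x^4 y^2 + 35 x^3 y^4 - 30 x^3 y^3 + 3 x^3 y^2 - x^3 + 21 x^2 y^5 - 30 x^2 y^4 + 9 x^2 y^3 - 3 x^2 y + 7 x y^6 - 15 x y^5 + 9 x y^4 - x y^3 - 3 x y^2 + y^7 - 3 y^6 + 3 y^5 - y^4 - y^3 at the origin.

The Hessian of f at 0 has rank 0. Corank 2; j^3 = -(x + y)^3 is a perfect cube, so E-series; the 4-jet and mu = 7 give E_7.

7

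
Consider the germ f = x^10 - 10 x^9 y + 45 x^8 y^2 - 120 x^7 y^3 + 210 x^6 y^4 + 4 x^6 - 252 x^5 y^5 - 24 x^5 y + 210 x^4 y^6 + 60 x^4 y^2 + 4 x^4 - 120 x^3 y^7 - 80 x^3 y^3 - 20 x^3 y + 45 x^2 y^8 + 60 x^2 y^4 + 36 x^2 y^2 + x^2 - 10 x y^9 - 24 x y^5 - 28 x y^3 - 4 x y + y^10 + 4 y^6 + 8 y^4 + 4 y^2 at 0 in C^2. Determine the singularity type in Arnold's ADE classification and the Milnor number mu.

Type A_{9}, Milnor number mu = 9.

The Hessian of f at 0 is [[2, -4], [-4, 8]] with rank 1, so corank 1. A Groebner basis of the Jacobian ideal J(f) in C{x,y} is {2*x*y^2 + x/4 + y^5 - 7*y^3/2 - y/2, -x^2/4 + x*y^3 + 5*x*y/4 - 3*y^4/2 - 3*y^2/2, x^3 - 6*x*y^2 + x + 6*y^3 - 2*y, x^2*y - 3*x*y^2 + x/6 + 7*y^3/3 - y/3}; counting standard monomials gives mu = 9. Corank 1: A-series; mu = 9 gives A_9.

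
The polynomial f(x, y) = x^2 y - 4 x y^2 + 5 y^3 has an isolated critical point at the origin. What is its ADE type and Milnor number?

Type D_4, Milnor number mu = 4.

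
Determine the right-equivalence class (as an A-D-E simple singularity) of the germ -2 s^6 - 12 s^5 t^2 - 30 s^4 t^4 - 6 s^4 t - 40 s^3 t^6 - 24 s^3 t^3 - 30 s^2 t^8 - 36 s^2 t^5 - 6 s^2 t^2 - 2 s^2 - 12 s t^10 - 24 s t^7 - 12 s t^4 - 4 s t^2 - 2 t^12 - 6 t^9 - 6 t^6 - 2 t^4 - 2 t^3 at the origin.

A_{2}

The Hessian of f at 0 is [[-4, 0], [0, 0]] with rank 1, so corank 1. A Groebner basis of the Jacobian ideal J(f) in C{s,t} is {t^2, s}; counting standard monomials gives mu = 2. Corank 1: A-series; mu = 2 gives A_2.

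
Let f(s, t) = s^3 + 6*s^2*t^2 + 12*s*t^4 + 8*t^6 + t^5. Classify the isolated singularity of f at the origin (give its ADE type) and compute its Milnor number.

The Hessian of f at 0 is [[0, 0], [0, 0]] with rank 0, so corank 2. A Groebner basis of the Jacobian ideal J(f) in C{s,t} is {t^4, s^3, s^2/4 + s*t^2}; counting standard monomials gives mu = 8. Corank 2; j^3 = s^3 is a perfect cube, so E-series; the 5-jet and mu = 8 give E_8.

Type E_{8}, Milnor number mu = 8.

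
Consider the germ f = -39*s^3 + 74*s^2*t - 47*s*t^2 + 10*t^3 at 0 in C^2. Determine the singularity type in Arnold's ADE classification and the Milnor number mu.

Type D_4, Milnor number mu = 4.

The Hessian of f at 0 is [[0, 0], [0, 0]] with rank 0, so corank 2. A Groebner basis of the Jacobian ideal J(f) in C{s,t} is {t^3, s^2 - 11*t^2/23, s*t - 16*t^2/23}; counting standard monomials gives mu = 4. Corank 2; j^3 = -(3*s - 2*t)*(13*s^2 - 16*s*t + 5*t^2) splits into three distinct lines over C (the quadratic factor has nonzero discriminant), so D_4.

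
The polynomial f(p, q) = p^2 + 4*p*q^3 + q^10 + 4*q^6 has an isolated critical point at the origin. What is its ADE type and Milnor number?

Type A_{9}, Milnor number mu = 9.

The Hessian of f at 0 is [[2, 0], [0, 0]] with rank 1, so corank 1. A Groebner basis of the Jacobian ideal J(f) in C{p,q} is {p^3, p/2 + q^3}; counting standard monomials gives mu = 9. Corank 1: A-series; mu = 9 gives A_9.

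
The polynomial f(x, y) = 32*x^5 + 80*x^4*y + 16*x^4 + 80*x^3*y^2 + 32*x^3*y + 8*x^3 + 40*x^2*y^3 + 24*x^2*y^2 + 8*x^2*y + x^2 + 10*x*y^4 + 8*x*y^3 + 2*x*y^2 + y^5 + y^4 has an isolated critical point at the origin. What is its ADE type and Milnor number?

Type A_4, Milnor number mu = 4.

The Hessian of f at 0 has rank 1. Corank 1: A-series; mu = 4 gives A_4.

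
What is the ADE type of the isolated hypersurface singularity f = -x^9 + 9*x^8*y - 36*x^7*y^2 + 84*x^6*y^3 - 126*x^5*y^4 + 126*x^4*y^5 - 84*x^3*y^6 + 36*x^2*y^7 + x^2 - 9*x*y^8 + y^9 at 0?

A8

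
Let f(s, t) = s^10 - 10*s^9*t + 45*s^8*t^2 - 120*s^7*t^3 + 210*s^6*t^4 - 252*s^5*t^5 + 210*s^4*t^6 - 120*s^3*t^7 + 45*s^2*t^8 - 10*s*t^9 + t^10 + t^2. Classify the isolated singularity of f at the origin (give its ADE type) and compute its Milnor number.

Type A_{9}, Milnor number mu = 9.

The Hessian of f at 0 is [[0, 0], [0, 2]] with rank 1, so corank 1. A Groebner basis of the Jacobian ideal J(f) in C{s,t} is {s^9, t}; counting standard monomials gives mu = 9. Corank 1: A-series; mu = 9 gives A_9.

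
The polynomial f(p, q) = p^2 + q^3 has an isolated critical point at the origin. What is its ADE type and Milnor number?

Type A_{2}, Milnor number mu = 2.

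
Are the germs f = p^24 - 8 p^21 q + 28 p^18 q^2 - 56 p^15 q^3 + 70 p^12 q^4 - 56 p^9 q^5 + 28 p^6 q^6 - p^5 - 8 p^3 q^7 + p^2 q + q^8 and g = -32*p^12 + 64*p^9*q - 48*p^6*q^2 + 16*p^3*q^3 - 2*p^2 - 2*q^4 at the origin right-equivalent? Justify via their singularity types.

No.

The Hessian of f at 0 has rank 0. Corank 2; j^3 = p^2*q has shape L^2 M (L != M), so D-series; mu = 9 gives D_9. The Hessian of g at 0 has rank 1. Corank 1: A-series; mu = 3 gives A_3. f is D_9 but g is A_3, hence not right-equivalent.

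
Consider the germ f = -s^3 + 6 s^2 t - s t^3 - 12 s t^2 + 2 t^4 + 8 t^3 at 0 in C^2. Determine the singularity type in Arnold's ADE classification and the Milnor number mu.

The Hessian of f at 0 is [[0, 0], [0, 0]] with rank 0, so corank 2. A Groebner basis of the Jacobian ideal J(f) in C{s,t} is {s^3 - 6*s^2*t - 48*s^2 + 192*s*t - 192*t^2, 6*s^2 + s*t^2 - 24*s*t + 24*t^2, 3*s^2 - 12*s*t + t^3 + 12*t^2}; counting standard monomials gives mu = 7. Corank 2; j^3 = -(s - 2*t)^3 is a perfect cube, so E-series; the 4-jet and mu = 7 give E_7.

Type E_{7}, Milnor number mu = 7.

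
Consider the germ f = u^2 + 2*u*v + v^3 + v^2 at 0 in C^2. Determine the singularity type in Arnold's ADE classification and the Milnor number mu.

The Hessian of f at 0 has rank 1. Corank 1: A-series; mu = 2 gives A_2.

Type A_{2}, Milnor number mu = 2.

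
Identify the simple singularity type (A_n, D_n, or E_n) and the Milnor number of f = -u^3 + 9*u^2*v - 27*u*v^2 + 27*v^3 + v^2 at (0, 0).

Type A_{2}, Milnor number mu = 2.

The Hessian of f at 0 has rank 1. Corank 1: A-series; mu = 2 gives A_2.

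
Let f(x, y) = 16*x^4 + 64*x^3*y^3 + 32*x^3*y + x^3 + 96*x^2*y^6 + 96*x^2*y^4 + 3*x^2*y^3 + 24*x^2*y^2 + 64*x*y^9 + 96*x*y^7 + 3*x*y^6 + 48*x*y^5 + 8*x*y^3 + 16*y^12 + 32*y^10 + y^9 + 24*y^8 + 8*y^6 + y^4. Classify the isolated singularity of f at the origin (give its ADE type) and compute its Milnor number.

Type E6, Milnor number mu = 6.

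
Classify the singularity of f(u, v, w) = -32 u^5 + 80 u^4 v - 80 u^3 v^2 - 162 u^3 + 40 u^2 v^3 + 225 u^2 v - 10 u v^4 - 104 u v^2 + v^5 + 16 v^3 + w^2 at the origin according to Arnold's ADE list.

D_6

The Hessian of f at 0 is [[0, 0, 0], [0, 0, 0], [0, 0, 2]] with rank 1, so corank 2. A Groebner basis of the Jacobian ideal J(f) in C{u,v,w} is {59049*u*v/10 + v^4 - 13122*v^2/5, u*v^2 - 4*v^3/9, u^2 - 17*u*v/18 + 2*v^2/9, w}; counting standard monomials gives mu = 6. Corank 2; j^3 = -(2*u - v)*(9*u - 4*v)^2 has shape L^2 M (L != M), so D-series; mu = 6 gives D_6.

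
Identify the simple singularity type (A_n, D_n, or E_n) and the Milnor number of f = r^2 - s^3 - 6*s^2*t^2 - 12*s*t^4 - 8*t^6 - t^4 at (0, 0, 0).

Type E6, Milnor number mu = 6.

The Hessian of f at 0 has rank 1. Corank 2; j^3 = -s^3 is a perfect cube, so E-series; the 4-jet and mu = 6 give E_6.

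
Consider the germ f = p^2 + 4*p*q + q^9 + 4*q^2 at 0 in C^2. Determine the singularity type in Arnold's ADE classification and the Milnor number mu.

The Hessian of f at 0 has rank 1. Corank 1: A-series; mu = 8 gives A_8.

Type A_8, Milnor number mu = 8.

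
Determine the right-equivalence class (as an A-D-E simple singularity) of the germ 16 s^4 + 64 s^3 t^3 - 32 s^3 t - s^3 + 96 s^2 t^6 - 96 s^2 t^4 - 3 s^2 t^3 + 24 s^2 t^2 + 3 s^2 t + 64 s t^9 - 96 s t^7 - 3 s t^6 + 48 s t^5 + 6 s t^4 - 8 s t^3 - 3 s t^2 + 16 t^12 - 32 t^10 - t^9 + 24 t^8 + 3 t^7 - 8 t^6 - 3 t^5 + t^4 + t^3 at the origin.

The Hessian of f at 0 has rank 0. Corank 2; j^3 = -(s - t)^3 is a perfect cube, so E-series; the 4-jet and mu = 6 give E_6.

E_{6}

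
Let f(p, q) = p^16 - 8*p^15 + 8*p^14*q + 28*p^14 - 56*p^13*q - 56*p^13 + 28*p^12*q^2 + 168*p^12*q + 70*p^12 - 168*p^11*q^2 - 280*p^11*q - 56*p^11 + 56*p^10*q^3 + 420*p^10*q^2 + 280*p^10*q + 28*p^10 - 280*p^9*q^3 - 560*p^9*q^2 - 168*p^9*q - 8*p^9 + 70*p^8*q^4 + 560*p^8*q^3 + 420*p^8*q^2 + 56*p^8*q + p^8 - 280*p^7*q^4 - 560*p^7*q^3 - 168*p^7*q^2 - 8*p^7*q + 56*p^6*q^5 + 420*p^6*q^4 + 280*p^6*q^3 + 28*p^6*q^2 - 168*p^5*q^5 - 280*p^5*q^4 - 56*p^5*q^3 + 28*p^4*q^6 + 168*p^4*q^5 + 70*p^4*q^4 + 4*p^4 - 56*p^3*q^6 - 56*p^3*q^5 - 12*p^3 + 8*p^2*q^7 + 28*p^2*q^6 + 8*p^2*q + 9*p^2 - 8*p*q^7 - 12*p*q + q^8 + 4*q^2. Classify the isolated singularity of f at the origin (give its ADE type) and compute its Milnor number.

Type A7, Milnor number mu = 7.

The Hessian of f at 0 has rank 1. Corank 1: A-series; mu = 7 gives A_7.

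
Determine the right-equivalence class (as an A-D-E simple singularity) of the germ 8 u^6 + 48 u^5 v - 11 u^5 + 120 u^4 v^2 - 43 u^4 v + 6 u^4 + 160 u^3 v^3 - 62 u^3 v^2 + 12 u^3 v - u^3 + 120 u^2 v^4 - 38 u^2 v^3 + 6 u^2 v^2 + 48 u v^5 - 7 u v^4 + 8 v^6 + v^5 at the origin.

E_{8}

The Hessian of f at 0 is [[0, 0], [0, 0]] with rank 0, so corank 2. A Groebner basis of the Jacobian ideal J(f) in C{u,v} is {-u^2/32 + u*v^3 + u*v^2/8, u^2/8 - u*v^2/2 + v^4, u^3, u^2*v - u^2/8 + u*v^2/2}; counting standard monomials gives mu = 8. Corank 2; j^3 = -u^3 is a perfect cube, so E-series; the 5-jet and mu = 8 give E_8.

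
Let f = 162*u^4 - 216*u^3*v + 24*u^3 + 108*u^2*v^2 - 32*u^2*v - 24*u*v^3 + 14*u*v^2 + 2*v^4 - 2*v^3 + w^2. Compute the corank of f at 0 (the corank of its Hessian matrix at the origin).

The Hessian at 0 is [[0, 0, 0], [0, 0, 0], [0, 0, 2]] of rank 1; hence corank 2.

2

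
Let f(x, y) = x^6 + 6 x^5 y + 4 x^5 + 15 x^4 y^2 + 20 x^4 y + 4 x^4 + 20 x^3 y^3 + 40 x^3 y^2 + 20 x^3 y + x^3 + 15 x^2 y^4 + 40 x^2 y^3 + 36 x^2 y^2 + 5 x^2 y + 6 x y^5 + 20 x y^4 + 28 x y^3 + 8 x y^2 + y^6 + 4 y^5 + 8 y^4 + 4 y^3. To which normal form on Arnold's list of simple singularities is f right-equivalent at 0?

The Hessian of f at 0 is [[0, 0], [0, 0]] with rank 0, so corank 2. A Groebner basis of the Jacobian ideal J(f) in C{x,y} is {17*x^2/84 + 29*x*y/28 + y^4 + 19*y^3/42 + 53*y^2/42, x^3 + 6*x^2/7 + 6*x*y/7 + 20*y^3/7 - 12*y^2/7, x^2*y - 2*x^2/21 + 4*x*y/7 - 44*y^3/21 + 32*y^2/21, -x^2/42 + x*y^2 - 5*x*y/14 + 31*y^3/21 - 13*y^2/21}; counting standard monomials gives mu = 7. Corank 2; j^3 = (x + y)*(x + 2*y)^2 has shape L^2 M (L != M), so D-series; mu = 7 gives D_7.

D_{7}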